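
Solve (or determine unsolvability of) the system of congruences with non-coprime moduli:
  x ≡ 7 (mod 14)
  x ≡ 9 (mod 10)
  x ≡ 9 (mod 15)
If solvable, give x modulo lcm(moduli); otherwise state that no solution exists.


Moduli 14, 10, 15 are not pairwise coprime, so CRT works modulo lcm(m_i) when all pairwise compatibility conditions hold.
Pairwise compatibility: gcd(m_i, m_j) must divide a_i - a_j for every pair.
Merge one congruence at a time:
  Start: x ≡ 7 (mod 14).
  Combine with x ≡ 9 (mod 10): gcd(14, 10) = 2; 9 - 7 = 2, which IS divisible by 2, so compatible.
    Write x = 7 + 14·t and substitute into x ≡ 9 (mod 10): 14·t ≡ 9 − 7 = 2 (mod 10).
    Divide the congruence (and modulus) by g = 2: 7·t ≡ 1 (mod 5).
    Reduce coefficients mod 5: 2·t ≡ 1 (mod 5).
    The inverse of 2 mod 5 is 3 (since 2·3 = 6 = 1·5 + 1), so t ≡ 3·1 = 3 ≡ 3 (mod 5).
    Then x = 7 + 14·3 = 49, valid modulo lcm(14, 10) = 70: x ≡ 49 (mod 70).
  Combine with x ≡ 9 (mod 15): gcd(70, 15) = 5; 9 - 49 = -40, which IS divisible by 5, so compatible.
    Write x = 49 + 70·t and substitute into x ≡ 9 (mod 15): 70·t ≡ 9 − 49 = -40 (mod 15).
    Divide the congruence (and modulus) by g = 5: 14·t ≡ -8 (mod 3).
    Reduce coefficients mod 3: 2·t ≡ 1 (mod 3).
    The inverse of 2 mod 3 is 2 (since 2·2 = 4 = 1·3 + 1), so t ≡ 2·1 = 2 ≡ 2 (mod 3).
    Then x = 49 + 70·2 = 189, valid modulo lcm(70, 15) = 210: x ≡ 189 (mod 210).
Verify: 189 mod 14 = 7, 189 mod 10 = 9, 189 mod 15 = 9.

x ≡ 189 (mod 210).


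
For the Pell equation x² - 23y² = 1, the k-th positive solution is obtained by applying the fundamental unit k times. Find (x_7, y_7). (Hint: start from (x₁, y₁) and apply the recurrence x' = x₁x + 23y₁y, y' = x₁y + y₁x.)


Step 1: Find the fundamental solution (x₁, y₁) of x² - 23y² = 1.
  Expand √23 as a continued fraction. a₀ = ⌊√23⌋ = 4; iterate m_{k+1} = d_k·a_k − m_k, d_{k+1} = (23 − m_{k+1}²)/d_k, a_{k+1} = ⌊(a₀ + m_{k+1})/d_{k+1}⌋ (starting m₀ = 0, d₀ = 1), with convergents p_k = a_k·p_{k-1} + p_{k-2}, q_k = a_k·q_{k-1} + q_{k-2} (p₋₁ = 1, q₋₁ = 0):
  k = 0: a₀ = 4; p₀/q₀ = 4/1; p₀² − 23·q₀² = 16 − 23 = -7.
  k = 1: m = 4, d = 7, a = ⌊(4 + 4)/7⌋ = 1; p/q = (1·4 + 1)/(1·1 + 0) = 5/1; p² − 23·q² = 25 − 23 = 2.
  k = 2: m = 3, d = 2, a = ⌊(4 + 3)/2⌋ = 3; p/q = (3·5 + 4)/(3·1 + 1) = 19/4; p² − 23·q² = 361 − 368 = -7.
  k = 3: m = 3, d = 7, a = ⌊(4 + 3)/7⌋ = 1; p/q = (1·19 + 5)/(1·4 + 1) = 24/5; p² − 23·q² = 576 − 575 = 1.
  The first convergent with p² − 23·q² = 1 gives the fundamental solution (x₁, y₁) = (24, 5).
Step 2: Apply the recurrence (x_{n+1}, y_{n+1}) = (x₁x_n + 23y₁y_n, x₁y_n + y₁x_n) repeatedly.
  From (x_1, y_1) = (24, 5): x_2 = 24·24 + 23·5·5 = 1151; y_2 = 24·5 + 5·24 = 240.
  From (x_2, y_2) = (1151, 240): x_3 = 24·1151 + 23·5·240 = 55224; y_3 = 24·240 + 5·1151 = 11515.
  From (x_3, y_3) = (55224, 11515): x_4 = 24·55224 + 23·5·11515 = 2649601; y_4 = 24·11515 + 5·55224 = 552480.
  From (x_4, y_4) = (2649601, 552480): x_5 = 24·2649601 + 23·5·552480 = 127125624; y_5 = 24·552480 + 5·2649601 = 26507525.
  From (x_5, y_5) = (127125624, 26507525): x_6 = 24·127125624 + 23·5·26507525 = 6099380351; y_6 = 24·26507525 + 5·127125624 = 1271808720.
  From (x_6, y_6) = (6099380351, 1271808720): x_7 = 24·6099380351 + 23·5·1271808720 = 292643131224; y_7 = 24·1271808720 + 5·6099380351 = 61020311035.
Step 3: Verify x_7² - 23·y_7² = 85640002252587283738176 - 85640002252587283738175 = 1 (should be 1). ✓

(x_1, y_1) = (24, 5); (x_7, y_7) = (292643131224, 61020311035).


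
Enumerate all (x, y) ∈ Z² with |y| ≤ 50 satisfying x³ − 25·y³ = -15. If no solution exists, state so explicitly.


The equation is x³ - 25y³ = -15. For fixed y, x³ = 25·y³ − 15, so a solution requires the RHS to be a perfect cube.
Strategy: iterate y from -50 to 50, compute RHS = 25·y³ − 15, and check whether it is a (positive or negative) perfect cube.
Check small values of y:
  y = 0: RHS = -15 is not a perfect cube.
  y = 1: RHS = 10 is not a perfect cube.
  y = -1: RHS = -40 is not a perfect cube.
  y = 2: RHS = 185 is not a perfect cube.
  y = -2: RHS = -215 is not a perfect cube.
  y = 3: RHS = 660 is not a perfect cube.
  y = -3: RHS = -690 is not a perfect cube.
Continuing the search up to |y| = 50 finds no solutions either.
No (x, y) in the scanned range satisfies the equation.

No integer solutions with |y| ≤ 50.


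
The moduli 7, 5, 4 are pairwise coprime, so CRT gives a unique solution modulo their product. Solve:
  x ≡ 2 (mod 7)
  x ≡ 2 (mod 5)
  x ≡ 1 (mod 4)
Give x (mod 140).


Moduli 7, 5, 4 are pairwise coprime; by CRT there is a unique solution modulo M = 7 · 5 · 4 = 140.
Solve pairwise, accumulating the modulus:
  Start with x ≡ 2 (mod 7).
  Combine with x ≡ 2 (mod 5): since gcd(7, 5) = 1, we get a unique residue mod 35.
    Write x = 2 + 7·t and substitute into x ≡ 2 (mod 5): 7·t ≡ 2 − 2 = 0 (mod 5).
    Reduce coefficients mod 5: 2·t ≡ 0 (mod 5).
    The inverse of 2 mod 5 is 3 (since 2·3 = 6 = 1·5 + 1), so t ≡ 3·0 = 0 ≡ 0 (mod 5).
    Then x = 2 + 7·0 = 2, valid modulo lcm(7, 5) = 35: x ≡ 2 (mod 35).
  Combine with x ≡ 1 (mod 4): since gcd(35, 4) = 1, we get a unique residue mod 140.
    Write x = 2 + 35·t and substitute into x ≡ 1 (mod 4): 35·t ≡ 1 − 2 = -1 (mod 4).
    Reduce coefficients mod 4: 3·t ≡ 3 (mod 4).
    The inverse of 3 mod 4 is 3 (since 3·3 = 9 = 2·4 + 1), so t ≡ 3·3 = 9 ≡ 1 (mod 4).
    Then x = 2 + 35·1 = 37, valid modulo lcm(35, 4) = 140: x ≡ 37 (mod 140).
Verify: 37 mod 7 = 2 ✓, 37 mod 5 = 2 ✓, 37 mod 4 = 1 ✓.

x ≡ 37 (mod 140).


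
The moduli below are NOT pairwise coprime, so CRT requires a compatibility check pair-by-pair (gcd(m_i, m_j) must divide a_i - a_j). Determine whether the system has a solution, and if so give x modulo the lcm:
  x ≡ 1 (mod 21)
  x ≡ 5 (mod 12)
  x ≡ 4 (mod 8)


Moduli 21, 12, 8 are not pairwise coprime, so CRT works modulo lcm(m_i) when all pairwise compatibility conditions hold.
Pairwise compatibility: gcd(m_i, m_j) must divide a_i - a_j for every pair.
Merge one congruence at a time:
  Start: x ≡ 1 (mod 21).
  Combine with x ≡ 5 (mod 12): gcd(21, 12) = 3, and 5 - 1 = 4 is NOT divisible by 3.
    ⇒ system is inconsistent (no integer solution).

No solution (the system is inconsistent).


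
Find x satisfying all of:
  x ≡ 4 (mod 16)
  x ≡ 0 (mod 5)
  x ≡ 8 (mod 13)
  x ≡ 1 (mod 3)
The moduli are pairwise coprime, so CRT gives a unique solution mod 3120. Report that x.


Product of moduli M = 16 · 5 · 13 · 3 = 3120.
Merge one congruence at a time:
  Start: x ≡ 4 (mod 16).
  Combine with x ≡ 0 (mod 5); new modulus lcm = 80.
    Write x = 4 + 16·t and substitute into x ≡ 0 (mod 5): 16·t ≡ 0 − 4 = -4 (mod 5).
    Reduce coefficients mod 5: 1·t ≡ 1 (mod 5).
    So t ≡ 1 (mod 5).
    Then x = 4 + 16·1 = 20, valid modulo lcm(16, 5) = 80: x ≡ 20 (mod 80).
  Combine with x ≡ 8 (mod 13); new modulus lcm = 1040.
    Write x = 20 + 80·t and substitute into x ≡ 8 (mod 13): 80·t ≡ 8 − 20 = -12 (mod 13).
    Reduce coefficients mod 13: 2·t ≡ 1 (mod 13).
    The inverse of 2 mod 13 is 7 (since 2·7 = 14 = 1·13 + 1), so t ≡ 7·1 = 7 ≡ 7 (mod 13).
    Then x = 20 + 80·7 = 580, valid modulo lcm(80, 13) = 1040: x ≡ 580 (mod 1040).
  Combine with x ≡ 1 (mod 3); new modulus lcm = 3120.
    Write x = 580 + 1040·t and substitute into x ≡ 1 (mod 3): 1040·t ≡ 1 − 580 = -579 (mod 3).
    Reduce coefficients mod 3: 2·t ≡ 0 (mod 3).
    The inverse of 2 mod 3 is 2 (since 2·2 = 4 = 1·3 + 1), so t ≡ 2·0 = 0 ≡ 0 (mod 3).
    Then x = 580 + 1040·0 = 580, valid modulo lcm(1040, 3) = 3120: x ≡ 580 (mod 3120).
Verify against each original: 580 mod 16 = 4, 580 mod 5 = 0, 580 mod 13 = 8, 580 mod 3 = 1.

x ≡ 580 (mod 3120).


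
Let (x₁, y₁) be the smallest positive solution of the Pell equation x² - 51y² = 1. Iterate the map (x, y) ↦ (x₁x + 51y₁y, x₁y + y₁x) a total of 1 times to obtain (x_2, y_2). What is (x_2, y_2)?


Step 1: Find the fundamental solution (x₁, y₁) of x² - 51y² = 1.
  Expand √51 as a continued fraction. a₀ = ⌊√51⌋ = 7; iterate m_{k+1} = d_k·a_k − m_k, d_{k+1} = (51 − m_{k+1}²)/d_k, a_{k+1} = ⌊(a₀ + m_{k+1})/d_{k+1}⌋ (starting m₀ = 0, d₀ = 1), with convergents p_k = a_k·p_{k-1} + p_{k-2}, q_k = a_k·q_{k-1} + q_{k-2} (p₋₁ = 1, q₋₁ = 0):
  k = 0: a₀ = 7; p₀/q₀ = 7/1; p₀² − 51·q₀² = 49 − 51 = -2.
  k = 1: m = 7, d = 2, a = ⌊(7 + 7)/2⌋ = 7; p/q = (7·7 + 1)/(7·1 + 0) = 50/7; p² − 51·q² = 2500 − 2499 = 1.
  The first convergent with p² − 51·q² = 1 gives the fundamental solution (x₁, y₁) = (50, 7).
Step 2: Apply the recurrence (x_{n+1}, y_{n+1}) = (x₁x_n + 51y₁y_n, x₁y_n + y₁x_n) repeatedly.
  From (x_1, y_1) = (50, 7): x_2 = 50·50 + 51·7·7 = 4999; y_2 = 50·7 + 7·50 = 700.
Step 3: Verify x_2² - 51·y_2² = 24990001 - 24990000 = 1 (should be 1). ✓

(x_1, y_1) = (50, 7); (x_2, y_2) = (4999, 700).


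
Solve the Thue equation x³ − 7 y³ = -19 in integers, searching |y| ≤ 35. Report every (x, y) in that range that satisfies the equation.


The equation is x³ - 7y³ = -19. For fixed y, x³ = 7·y³ − 19, so a solution requires the RHS to be a perfect cube.
Strategy: iterate y from -35 to 35, compute RHS = 7·y³ − 19, and check whether it is a (positive or negative) perfect cube.
Check small values of y:
  y = 0: RHS = -19 is not a perfect cube.
  y = 1: RHS = -12 is not a perfect cube.
  y = -1: RHS = -26 is not a perfect cube.
  y = 2: RHS = 37 is not a perfect cube.
  y = -2: RHS = -75 is not a perfect cube.
  y = 3: RHS = 170 is not a perfect cube.
  y = -3: RHS = -208 is not a perfect cube.
Continuing the search up to |y| = 35 finds no solutions either.
No (x, y) in the scanned range satisfies the equation.

No integer solutions with |y| ≤ 35.


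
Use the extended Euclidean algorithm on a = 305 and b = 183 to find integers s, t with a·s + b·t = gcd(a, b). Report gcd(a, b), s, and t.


Euclidean algorithm on (305, 183) — divide until remainder is 0:
  305 = 1 · 183 + 122
  183 = 1 · 122 + 61
  122 = 2 · 61 + 0
gcd(305, 183) = 61.
Track Bezout coefficients alongside the remainders: start with r₀ = 305 = a·1 + b·0 (s = 1, t = 0) and r₁ = 183 = a·0 + b·1 (s = 0, t = 1); each new remainder r_{k+1} = r_{k-1} − q_k·r_k inherits s_{k+1} = s_{k-1} − q_k·s_k, t_{k+1} = t_{k-1} − q_k·t_k, so r_k = a·s_k + b·t_k at every step:
  q = 1: r = 122, s = 1 − 1·0 = 1, t = 0 − 1·1 = -1  (check: 305·1 + 183·(-1) = 122)
  q = 1: r = 61, s = 0 − 1·1 = -1, t = 1 − 1·(-1) = 2  (check: 305·(-1) + 183·2 = 61)
The row with r = 61 (the gcd) gives the Bezout coefficients s = -1, t = 2.
Result: 305 · (-1) + 183 · (2) = 61.

gcd(305, 183) = 61; s = -1, t = 2 (check: 305·(-1) + 183·2 = 61).


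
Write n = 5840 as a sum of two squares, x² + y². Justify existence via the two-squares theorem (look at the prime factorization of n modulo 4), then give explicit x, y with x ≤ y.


Step 1: Factor n = 5840 = 2^4 · 5 · 73.
Step 2: Check the mod-4 condition on each prime factor: 2 = 2 (special); 5 ≡ 1 (mod 4), exponent 1; 73 ≡ 1 (mod 4), exponent 1.
All primes ≡ 3 (mod 4) appear to even exponent (or don't appear), so by the two-squares theorem n IS expressible as a sum of two squares.
Step 3: Build a representation. Group n = k² · m with k = 4 and m = 5 · 73 = 365 (a product of primes ≡ 1 (mod 4)); a representation of m scales to one of n via (k·x)² + (k·y)² = k²(x² + y²). Each prime p ≡ 1 (mod 4) is itself a sum of two squares; find a² by testing p − a² for a perfect square:
  5: 5 − 1² = 4 = 2² ⇒ 5 = 1² + 2².
  73: 73 − 1² = 72, 73 − 2² = 69, 73 − 3² = 64 = 8² ⇒ 73 = 3² + 8².
  Combine using the Brahmagupta–Fibonacci identity (a² + b²)(c² + d²) = (ac − bd)² + (ad + bc)² = (ac + bd)² + (ad − bc)²:
  5 · 73 = 365: from (1² + 2²)(3² + 8²), take (1·3 − 2·8, 1·8 + 2·3) = (3 − 16, 8 + 6) = (-13, 14); dropping signs (only squares matter) gives (13, 14); check 13² + 14² = 169 + 196 = 365 ✓.
  Scale by k = 4: (4·13, 4·14) = (52, 56).
Step 4: Order so x ≤ y and verify: 52² + 56² = 2704 + 3136 = 5840 = n. ✓

n = 5840 = 52² + 56² (one valid representation with x ≤ y).


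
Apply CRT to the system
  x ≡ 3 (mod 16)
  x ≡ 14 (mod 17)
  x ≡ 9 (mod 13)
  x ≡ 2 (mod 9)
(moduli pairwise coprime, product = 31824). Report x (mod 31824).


Product of moduli M = 16 · 17 · 13 · 9 = 31824.
Merge one congruence at a time:
  Start: x ≡ 3 (mod 16).
  Combine with x ≡ 14 (mod 17); new modulus lcm = 272.
    Write x = 3 + 16·t and substitute into x ≡ 14 (mod 17): 16·t ≡ 14 − 3 = 11 (mod 17).
    The inverse of 16 mod 17 is 16 (since 16·16 = 256 = 15·17 + 1), so t ≡ 16·11 = 176 ≡ 6 (mod 17).
    Then x = 3 + 16·6 = 99, valid modulo lcm(16, 17) = 272: x ≡ 99 (mod 272).
  Combine with x ≡ 9 (mod 13); new modulus lcm = 3536.
    Write x = 99 + 272·t and substitute into x ≡ 9 (mod 13): 272·t ≡ 9 − 99 = -90 (mod 13).
    Reduce coefficients mod 13: 12·t ≡ 1 (mod 13).
    The inverse of 12 mod 13 is 12 (since 12·12 = 144 = 11·13 + 1), so t ≡ 12·1 = 12 ≡ 12 (mod 13).
    Then x = 99 + 272·12 = 3363, valid modulo lcm(272, 13) = 3536: x ≡ 3363 (mod 3536).
  Combine with x ≡ 2 (mod 9); new modulus lcm = 31824.
    Write x = 3363 + 3536·t and substitute into x ≡ 2 (mod 9): 3536·t ≡ 2 − 3363 = -3361 (mod 9).
    Reduce coefficients mod 9: 8·t ≡ 5 (mod 9).
    The inverse of 8 mod 9 is 8 (since 8·8 = 64 = 7·9 + 1), so t ≡ 8·5 = 40 ≡ 4 (mod 9).
    Then x = 3363 + 3536·4 = 17507, valid modulo lcm(3536, 9) = 31824: x ≡ 17507 (mod 31824).
Verify against each original: 17507 mod 16 = 3, 17507 mod 17 = 14, 17507 mod 13 = 9, 17507 mod 9 = 2.

x ≡ 17507 (mod 31824).


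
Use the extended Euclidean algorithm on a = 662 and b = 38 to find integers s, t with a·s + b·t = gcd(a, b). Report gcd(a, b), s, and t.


Euclidean algorithm on (662, 38) — divide until remainder is 0:
  662 = 17 · 38 + 16
  38 = 2 · 16 + 6
  16 = 2 · 6 + 4
  6 = 1 · 4 + 2
  4 = 2 · 2 + 0
gcd(662, 38) = 2.
Track Bezout coefficients alongside the remainders: start with r₀ = 662 = a·1 + b·0 (s = 1, t = 0) and r₁ = 38 = a·0 + b·1 (s = 0, t = 1); each new remainder r_{k+1} = r_{k-1} − q_k·r_k inherits s_{k+1} = s_{k-1} − q_k·s_k, t_{k+1} = t_{k-1} − q_k·t_k, so r_k = a·s_k + b·t_k at every step:
  q = 17: r = 16, s = 1 − 17·0 = 1, t = 0 − 17·1 = -17  (check: 662·1 + 38·(-17) = 16)
  q = 2: r = 6, s = 0 − 2·1 = -2, t = 1 − 2·(-17) = 35  (check: 662·(-2) + 38·35 = 6)
  q = 2: r = 4, s = 1 − 2·(-2) = 5, t = -17 − 2·35 = -87  (check: 662·5 + 38·(-87) = 4)
  q = 1: r = 2, s = -2 − 1·5 = -7, t = 35 − 1·(-87) = 122  (check: 662·(-7) + 38·122 = 2)
The row with r = 2 (the gcd) gives the Bezout coefficients s = -7, t = 122.
Result: 662 · (-7) + 38 · (122) = 2.

gcd(662, 38) = 2; s = -7, t = 122 (check: 662·(-7) + 38·122 = 2).


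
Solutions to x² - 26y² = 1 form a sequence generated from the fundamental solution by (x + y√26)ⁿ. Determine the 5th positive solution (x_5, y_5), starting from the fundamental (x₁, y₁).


Step 1: Find the fundamental solution (x₁, y₁) of x² - 26y² = 1.
  Expand √26 as a continued fraction. a₀ = ⌊√26⌋ = 5; iterate m_{k+1} = d_k·a_k − m_k, d_{k+1} = (26 − m_{k+1}²)/d_k, a_{k+1} = ⌊(a₀ + m_{k+1})/d_{k+1}⌋ (starting m₀ = 0, d₀ = 1), with convergents p_k = a_k·p_{k-1} + p_{k-2}, q_k = a_k·q_{k-1} + q_{k-2} (p₋₁ = 1, q₋₁ = 0):
  k = 0: a₀ = 5; p₀/q₀ = 5/1; p₀² − 26·q₀² = 25 − 26 = -1.
  k = 1: m = 5, d = 1, a = ⌊(5 + 5)/1⌋ = 10; p/q = (10·5 + 1)/(10·1 + 0) = 51/10; p² − 26·q² = 2601 − 2600 = 1.
  The first convergent with p² − 26·q² = 1 gives the fundamental solution (x₁, y₁) = (51, 10).
Step 2: Apply the recurrence (x_{n+1}, y_{n+1}) = (x₁x_n + 26y₁y_n, x₁y_n + y₁x_n) repeatedly.
  From (x_1, y_1) = (51, 10): x_2 = 51·51 + 26·10·10 = 5201; y_2 = 51·10 + 10·51 = 1020.
  From (x_2, y_2) = (5201, 1020): x_3 = 51·5201 + 26·10·1020 = 530451; y_3 = 51·1020 + 10·5201 = 104030.
  From (x_3, y_3) = (530451, 104030): x_4 = 51·530451 + 26·10·104030 = 54100801; y_4 = 51·104030 + 10·530451 = 10610040.
  From (x_4, y_4) = (54100801, 10610040): x_5 = 51·54100801 + 26·10·10610040 = 5517751251; y_5 = 51·10610040 + 10·54100801 = 1082120050.
Step 3: Verify x_5² - 26·y_5² = 30445578867912065001 - 30445578867912065000 = 1 (should be 1). ✓

(x_1, y_1) = (51, 10); (x_5, y_5) = (5517751251, 1082120050).


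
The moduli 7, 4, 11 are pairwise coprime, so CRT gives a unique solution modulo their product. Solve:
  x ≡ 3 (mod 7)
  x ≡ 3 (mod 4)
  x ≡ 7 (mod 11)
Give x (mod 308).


Moduli 7, 4, 11 are pairwise coprime; by CRT there is a unique solution modulo M = 7 · 4 · 11 = 308.
Solve pairwise, accumulating the modulus:
  Start with x ≡ 3 (mod 7).
  Combine with x ≡ 3 (mod 4): since gcd(7, 4) = 1, we get a unique residue mod 28.
    Write x = 3 + 7·t and substitute into x ≡ 3 (mod 4): 7·t ≡ 3 − 3 = 0 (mod 4).
    Reduce coefficients mod 4: 3·t ≡ 0 (mod 4).
    The inverse of 3 mod 4 is 3 (since 3·3 = 9 = 2·4 + 1), so t ≡ 3·0 = 0 ≡ 0 (mod 4).
    Then x = 3 + 7·0 = 3, valid modulo lcm(7, 4) = 28: x ≡ 3 (mod 28).
  Combine with x ≡ 7 (mod 11): since gcd(28, 11) = 1, we get a unique residue mod 308.
    Write x = 3 + 28·t and substitute into x ≡ 7 (mod 11): 28·t ≡ 7 − 3 = 4 (mod 11).
    Reduce coefficients mod 11: 6·t ≡ 4 (mod 11).
    The inverse of 6 mod 11 is 2 (since 6·2 = 12 = 1·11 + 1), so t ≡ 2·4 = 8 ≡ 8 (mod 11).
    Then x = 3 + 28·8 = 227, valid modulo lcm(28, 11) = 308: x ≡ 227 (mod 308).
Verify: 227 mod 7 = 3 ✓, 227 mod 4 = 3 ✓, 227 mod 11 = 7 ✓.

x ≡ 227 (mod 308).


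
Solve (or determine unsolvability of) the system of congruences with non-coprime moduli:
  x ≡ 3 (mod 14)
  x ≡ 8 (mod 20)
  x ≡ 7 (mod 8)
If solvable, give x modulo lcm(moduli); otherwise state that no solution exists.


Moduli 14, 20, 8 are not pairwise coprime, so CRT works modulo lcm(m_i) when all pairwise compatibility conditions hold.
Pairwise compatibility: gcd(m_i, m_j) must divide a_i - a_j for every pair.
Merge one congruence at a time:
  Start: x ≡ 3 (mod 14).
  Combine with x ≡ 8 (mod 20): gcd(14, 20) = 2, and 8 - 3 = 5 is NOT divisible by 2.
    ⇒ system is inconsistent (no integer solution).

No solution (the system is inconsistent).


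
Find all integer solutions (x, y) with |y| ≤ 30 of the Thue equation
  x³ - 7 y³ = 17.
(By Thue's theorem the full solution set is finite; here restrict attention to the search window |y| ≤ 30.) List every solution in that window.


The equation is x³ - 7y³ = 17. For fixed y, x³ = 7·y³ + 17, so a solution requires the RHS to be a perfect cube.
Strategy: iterate y from -30 to 30, compute RHS = 7·y³ + 17, and check whether it is a (positive or negative) perfect cube.
Check small values of y:
  y = 0: RHS = 17 is not a perfect cube.
  y = 1: RHS = 24 is not a perfect cube.
  y = -1: RHS = 10 is not a perfect cube.
  y = 2: RHS = 73 is not a perfect cube.
  y = -2: RHS = -39 is not a perfect cube.
  y = 3: RHS = 206 is not a perfect cube.
  y = -3: RHS = -172 is not a perfect cube.
Continuing the search up to |y| = 30 finds no solutions either.
No (x, y) in the scanned range satisfies the equation.

No integer solutions with |y| ≤ 30.


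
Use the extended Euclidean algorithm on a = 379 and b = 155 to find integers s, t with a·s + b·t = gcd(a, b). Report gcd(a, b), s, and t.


Euclidean algorithm on (379, 155) — divide until remainder is 0:
  379 = 2 · 155 + 69
  155 = 2 · 69 + 17
  69 = 4 · 17 + 1
  17 = 17 · 1 + 0
gcd(379, 155) = 1.
Track Bezout coefficients alongside the remainders: start with r₀ = 379 = a·1 + b·0 (s = 1, t = 0) and r₁ = 155 = a·0 + b·1 (s = 0, t = 1); each new remainder r_{k+1} = r_{k-1} − q_k·r_k inherits s_{k+1} = s_{k-1} − q_k·s_k, t_{k+1} = t_{k-1} − q_k·t_k, so r_k = a·s_k + b·t_k at every step:
  q = 2: r = 69, s = 1 − 2·0 = 1, t = 0 − 2·1 = -2  (check: 379·1 + 155·(-2) = 69)
  q = 2: r = 17, s = 0 − 2·1 = -2, t = 1 − 2·(-2) = 5  (check: 379·(-2) + 155·5 = 17)
  q = 4: r = 1, s = 1 − 4·(-2) = 9, t = -2 − 4·5 = -22  (check: 379·9 + 155·(-22) = 1)
The row with r = 1 (the gcd) gives the Bezout coefficients s = 9, t = -22.
Result: 379 · (9) + 155 · (-22) = 1.

gcd(379, 155) = 1; s = 9, t = -22 (check: 379·9 + 155·(-22) = 1).


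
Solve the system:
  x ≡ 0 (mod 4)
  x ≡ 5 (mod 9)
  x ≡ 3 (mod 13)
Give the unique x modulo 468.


Moduli 4, 9, 13 are pairwise coprime; by CRT there is a unique solution modulo M = 4 · 9 · 13 = 468.
Solve pairwise, accumulating the modulus:
  Start with x ≡ 0 (mod 4).
  Combine with x ≡ 5 (mod 9): since gcd(4, 9) = 1, we get a unique residue mod 36.
    Write x = 0 + 4·t and substitute into x ≡ 5 (mod 9): 4·t ≡ 5 − 0 = 5 (mod 9).
    The inverse of 4 mod 9 is 7 (since 4·7 = 28 = 3·9 + 1), so t ≡ 7·5 = 35 ≡ 8 (mod 9).
    Then x = 0 + 4·8 = 32, valid modulo lcm(4, 9) = 36: x ≡ 32 (mod 36).
  Combine with x ≡ 3 (mod 13): since gcd(36, 13) = 1, we get a unique residue mod 468.
    Write x = 32 + 36·t and substitute into x ≡ 3 (mod 13): 36·t ≡ 3 − 32 = -29 (mod 13).
    Reduce coefficients mod 13: 10·t ≡ 10 (mod 13).
    The inverse of 10 mod 13 is 4 (since 10·4 = 40 = 3·13 + 1), so t ≡ 4·10 = 40 ≡ 1 (mod 13).
    Then x = 32 + 36·1 = 68, valid modulo lcm(36, 13) = 468: x ≡ 68 (mod 468).
Verify: 68 mod 4 = 0 ✓, 68 mod 9 = 5 ✓, 68 mod 13 = 3 ✓.

x ≡ 68 (mod 468).


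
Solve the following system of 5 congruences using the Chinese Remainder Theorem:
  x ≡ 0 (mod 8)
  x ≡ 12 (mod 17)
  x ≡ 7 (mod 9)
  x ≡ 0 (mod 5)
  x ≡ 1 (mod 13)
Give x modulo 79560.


Product of moduli M = 8 · 17 · 9 · 5 · 13 = 79560.
Merge one congruence at a time:
  Start: x ≡ 0 (mod 8).
  Combine with x ≡ 12 (mod 17); new modulus lcm = 136.
    Write x = 0 + 8·t and substitute into x ≡ 12 (mod 17): 8·t ≡ 12 − 0 = 12 (mod 17).
    The inverse of 8 mod 17 is 15 (since 8·15 = 120 = 7·17 + 1), so t ≡ 15·12 = 180 ≡ 10 (mod 17).
    Then x = 0 + 8·10 = 80, valid modulo lcm(8, 17) = 136: x ≡ 80 (mod 136).
  Combine with x ≡ 7 (mod 9); new modulus lcm = 1224.
    Write x = 80 + 136·t and substitute into x ≡ 7 (mod 9): 136·t ≡ 7 − 80 = -73 (mod 9).
    Reduce coefficients mod 9: 1·t ≡ 8 (mod 9).
    So t ≡ 8 (mod 9).
    Then x = 80 + 136·8 = 1168, valid modulo lcm(136, 9) = 1224: x ≡ 1168 (mod 1224).
  Combine with x ≡ 0 (mod 5); new modulus lcm = 6120.
    Write x = 1168 + 1224·t and substitute into x ≡ 0 (mod 5): 1224·t ≡ 0 − 1168 = -1168 (mod 5).
    Reduce coefficients mod 5: 4·t ≡ 2 (mod 5).
    The inverse of 4 mod 5 is 4 (since 4·4 = 16 = 3·5 + 1), so t ≡ 4·2 = 8 ≡ 3 (mod 5).
    Then x = 1168 + 1224·3 = 4840, valid modulo lcm(1224, 5) = 6120: x ≡ 4840 (mod 6120).
  Combine with x ≡ 1 (mod 13); new modulus lcm = 79560.
    Write x = 4840 + 6120·t and substitute into x ≡ 1 (mod 13): 6120·t ≡ 1 − 4840 = -4839 (mod 13).
    Reduce coefficients mod 13: 10·t ≡ 10 (mod 13).
    The inverse of 10 mod 13 is 4 (since 10·4 = 40 = 3·13 + 1), so t ≡ 4·10 = 40 ≡ 1 (mod 13).
    Then x = 4840 + 6120·1 = 10960, valid modulo lcm(6120, 13) = 79560: x ≡ 10960 (mod 79560).
Verify against each original: 10960 mod 8 = 0, 10960 mod 17 = 12, 10960 mod 9 = 7, 10960 mod 5 = 0, 10960 mod 13 = 1.

x ≡ 10960 (mod 79560).


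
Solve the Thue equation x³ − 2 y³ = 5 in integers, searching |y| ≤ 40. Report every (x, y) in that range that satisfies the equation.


The equation is x³ - 2y³ = 5. For fixed y, x³ = 2·y³ + 5, so a solution requires the RHS to be a perfect cube.
Strategy: iterate y from -40 to 40, compute RHS = 2·y³ + 5, and check whether it is a (positive or negative) perfect cube.
Check small values of y:
  y = 0: RHS = 5 is not a perfect cube.
  y = 1: RHS = 7 is not a perfect cube.
  y = -1: RHS = 3 is not a perfect cube.
  y = 2: RHS = 21 is not a perfect cube.
  y = -2: RHS = -11 is not a perfect cube.
  y = 3: RHS = 59 is not a perfect cube.
  y = -3: RHS = -49 is not a perfect cube.
Continuing the search up to |y| = 40 finds no solutions either.
No (x, y) in the scanned range satisfies the equation.

No integer solutions with |y| ≤ 40.


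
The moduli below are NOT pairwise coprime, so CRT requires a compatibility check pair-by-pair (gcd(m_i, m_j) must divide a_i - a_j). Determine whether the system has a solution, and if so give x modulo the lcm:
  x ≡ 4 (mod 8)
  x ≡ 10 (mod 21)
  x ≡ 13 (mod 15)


Moduli 8, 21, 15 are not pairwise coprime, so CRT works modulo lcm(m_i) when all pairwise compatibility conditions hold.
Pairwise compatibility: gcd(m_i, m_j) must divide a_i - a_j for every pair.
Merge one congruence at a time:
  Start: x ≡ 4 (mod 8).
  Combine with x ≡ 10 (mod 21): gcd(8, 21) = 1; 10 - 4 = 6, which IS divisible by 1, so compatible.
    Write x = 4 + 8·t and substitute into x ≡ 10 (mod 21): 8·t ≡ 10 − 4 = 6 (mod 21).
    The inverse of 8 mod 21 is 8 (since 8·8 = 64 = 3·21 + 1), so t ≡ 8·6 = 48 ≡ 6 (mod 21).
    Then x = 4 + 8·6 = 52, valid modulo lcm(8, 21) = 168: x ≡ 52 (mod 168).
  Combine with x ≡ 13 (mod 15): gcd(168, 15) = 3; 13 - 52 = -39, which IS divisible by 3, so compatible.
    Write x = 52 + 168·t and substitute into x ≡ 13 (mod 15): 168·t ≡ 13 − 52 = -39 (mod 15).
    Divide the congruence (and modulus) by g = 3: 56·t ≡ -13 (mod 5).
    Reduce coefficients mod 5: 1·t ≡ 2 (mod 5).
    So t ≡ 2 (mod 5).
    Then x = 52 + 168·2 = 388, valid modulo lcm(168, 15) = 840: x ≡ 388 (mod 840).
Verify: 388 mod 8 = 4, 388 mod 21 = 10, 388 mod 15 = 13.

x ≡ 388 (mod 840).


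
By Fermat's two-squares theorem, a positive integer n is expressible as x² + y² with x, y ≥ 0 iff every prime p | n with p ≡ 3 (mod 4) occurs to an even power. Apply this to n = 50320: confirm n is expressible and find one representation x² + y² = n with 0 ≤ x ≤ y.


Step 1: Factor n = 50320 = 2^4 · 5 · 17 · 37.
Step 2: Check the mod-4 condition on each prime factor: 2 = 2 (special); 5 ≡ 1 (mod 4), exponent 1; 17 ≡ 1 (mod 4), exponent 1; 37 ≡ 1 (mod 4), exponent 1.
All primes ≡ 3 (mod 4) appear to even exponent (or don't appear), so by the two-squares theorem n IS expressible as a sum of two squares.
Step 3: Build a representation. Group n = k² · m with k = 4 and m = 5 · 17 · 37 = 3145 (a product of primes ≡ 1 (mod 4)); a representation of m scales to one of n via (k·x)² + (k·y)² = k²(x² + y²). Each prime p ≡ 1 (mod 4) is itself a sum of two squares; find a² by testing p − a² for a perfect square:
  5: 5 − 1² = 4 = 2² ⇒ 5 = 1² + 2².
  17: 17 − 1² = 16 = 4² ⇒ 17 = 1² + 4².
  37: 37 − 1² = 36 = 6² ⇒ 37 = 1² + 6².
  Combine using the Brahmagupta–Fibonacci identity (a² + b²)(c² + d²) = (ac − bd)² + (ad + bc)² = (ac + bd)² + (ad − bc)²:
  5 · 17 = 85: from (1² + 2²)(1² + 4²), take (1·1 − 2·4, 1·4 + 2·1) = (1 − 8, 4 + 2) = (-7, 6); dropping signs (only squares matter) gives (7, 6); check 7² + 6² = 49 + 36 = 85 ✓.
  85 · 37 = 3145: from (7² + 6²)(1² + 6²), take (7·1 − 6·6, 7·6 + 6·1) = (7 − 36, 42 + 6) = (-29, 48); dropping signs (only squares matter) gives (29, 48); check 29² + 48² = 841 + 2304 = 3145 ✓.
  Scale by k = 4: (4·29, 4·48) = (116, 192).
Step 4: Order so x ≤ y and verify: 116² + 192² = 13456 + 36864 = 50320 = n. ✓

n = 50320 = 116² + 192² (one valid representation with x ≤ y).


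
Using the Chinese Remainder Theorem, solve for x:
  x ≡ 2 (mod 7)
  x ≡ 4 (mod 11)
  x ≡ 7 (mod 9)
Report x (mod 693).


Moduli 7, 11, 9 are pairwise coprime; by CRT there is a unique solution modulo M = 7 · 11 · 9 = 693.
Solve pairwise, accumulating the modulus:
  Start with x ≡ 2 (mod 7).
  Combine with x ≡ 4 (mod 11): since gcd(7, 11) = 1, we get a unique residue mod 77.
    Write x = 2 + 7·t and substitute into x ≡ 4 (mod 11): 7·t ≡ 4 − 2 = 2 (mod 11).
    The inverse of 7 mod 11 is 8 (since 7·8 = 56 = 5·11 + 1), so t ≡ 8·2 = 16 ≡ 5 (mod 11).
    Then x = 2 + 7·5 = 37, valid modulo lcm(7, 11) = 77: x ≡ 37 (mod 77).
  Combine with x ≡ 7 (mod 9): since gcd(77, 9) = 1, we get a unique residue mod 693.
    Write x = 37 + 77·t and substitute into x ≡ 7 (mod 9): 77·t ≡ 7 − 37 = -30 (mod 9).
    Reduce coefficients mod 9: 5·t ≡ 6 (mod 9).
    The inverse of 5 mod 9 is 2 (since 5·2 = 10 = 1·9 + 1), so t ≡ 2·6 = 12 ≡ 3 (mod 9).
    Then x = 37 + 77·3 = 268, valid modulo lcm(77, 9) = 693: x ≡ 268 (mod 693).
Verify: 268 mod 7 = 2 ✓, 268 mod 11 = 4 ✓, 268 mod 9 = 7 ✓.

x ≡ 268 (mod 693).


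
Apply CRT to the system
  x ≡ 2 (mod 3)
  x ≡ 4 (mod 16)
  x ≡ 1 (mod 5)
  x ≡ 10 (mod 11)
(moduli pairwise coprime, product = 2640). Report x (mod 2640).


Product of moduli M = 3 · 16 · 5 · 11 = 2640.
Merge one congruence at a time:
  Start: x ≡ 2 (mod 3).
  Combine with x ≡ 4 (mod 16); new modulus lcm = 48.
    Write x = 2 + 3·t and substitute into x ≡ 4 (mod 16): 3·t ≡ 4 − 2 = 2 (mod 16).
    The inverse of 3 mod 16 is 11 (since 3·11 = 33 = 2·16 + 1), so t ≡ 11·2 = 22 ≡ 6 (mod 16).
    Then x = 2 + 3·6 = 20, valid modulo lcm(3, 16) = 48: x ≡ 20 (mod 48).
  Combine with x ≡ 1 (mod 5); new modulus lcm = 240.
    Write x = 20 + 48·t and substitute into x ≡ 1 (mod 5): 48·t ≡ 1 − 20 = -19 (mod 5).
    Reduce coefficients mod 5: 3·t ≡ 1 (mod 5).
    The inverse of 3 mod 5 is 2 (since 3·2 = 6 = 1·5 + 1), so t ≡ 2·1 = 2 ≡ 2 (mod 5).
    Then x = 20 + 48·2 = 116, valid modulo lcm(48, 5) = 240: x ≡ 116 (mod 240).
  Combine with x ≡ 10 (mod 11); new modulus lcm = 2640.
    Write x = 116 + 240·t and substitute into x ≡ 10 (mod 11): 240·t ≡ 10 − 116 = -106 (mod 11).
    Reduce coefficients mod 11: 9·t ≡ 4 (mod 11).
    The inverse of 9 mod 11 is 5 (since 9·5 = 45 = 4·11 + 1), so t ≡ 5·4 = 20 ≡ 9 (mod 11).
    Then x = 116 + 240·9 = 2276, valid modulo lcm(240, 11) = 2640: x ≡ 2276 (mod 2640).
Verify against each original: 2276 mod 3 = 2, 2276 mod 16 = 4, 2276 mod 5 = 1, 2276 mod 11 = 10.

x ≡ 2276 (mod 2640).


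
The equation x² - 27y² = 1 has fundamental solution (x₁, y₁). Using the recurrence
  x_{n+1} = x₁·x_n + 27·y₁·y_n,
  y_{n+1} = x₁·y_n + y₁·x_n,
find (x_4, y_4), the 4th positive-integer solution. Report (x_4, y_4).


Step 1: Find the fundamental solution (x₁, y₁) of x² - 27y² = 1.
  Expand √27 as a continued fraction. a₀ = ⌊√27⌋ = 5; iterate m_{k+1} = d_k·a_k − m_k, d_{k+1} = (27 − m_{k+1}²)/d_k, a_{k+1} = ⌊(a₀ + m_{k+1})/d_{k+1}⌋ (starting m₀ = 0, d₀ = 1), with convergents p_k = a_k·p_{k-1} + p_{k-2}, q_k = a_k·q_{k-1} + q_{k-2} (p₋₁ = 1, q₋₁ = 0):
  k = 0: a₀ = 5; p₀/q₀ = 5/1; p₀² − 27·q₀² = 25 − 27 = -2.
  k = 1: m = 5, d = 2, a = ⌊(5 + 5)/2⌋ = 5; p/q = (5·5 + 1)/(5·1 + 0) = 26/5; p² − 27·q² = 676 − 675 = 1.
  The first convergent with p² − 27·q² = 1 gives the fundamental solution (x₁, y₁) = (26, 5).
Step 2: Apply the recurrence (x_{n+1}, y_{n+1}) = (x₁x_n + 27y₁y_n, x₁y_n + y₁x_n) repeatedly.
  From (x_1, y_1) = (26, 5): x_2 = 26·26 + 27·5·5 = 1351; y_2 = 26·5 + 5·26 = 260.
  From (x_2, y_2) = (1351, 260): x_3 = 26·1351 + 27·5·260 = 70226; y_3 = 26·260 + 5·1351 = 13515.
  From (x_3, y_3) = (70226, 13515): x_4 = 26·70226 + 27·5·13515 = 3650401; y_4 = 26·13515 + 5·70226 = 702520.
Step 3: Verify x_4² - 27·y_4² = 13325427460801 - 13325427460800 = 1 (should be 1). ✓

(x_1, y_1) = (26, 5); (x_4, y_4) = (3650401, 702520).


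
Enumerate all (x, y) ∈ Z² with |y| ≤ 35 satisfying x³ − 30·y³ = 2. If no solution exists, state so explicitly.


The equation is x³ - 30y³ = 2. For fixed y, x³ = 30·y³ + 2, so a solution requires the RHS to be a perfect cube.
Strategy: iterate y from -35 to 35, compute RHS = 30·y³ + 2, and check whether it is a (positive or negative) perfect cube.
Check small values of y:
  y = 0: RHS = 2 is not a perfect cube.
  y = 1: RHS = 32 is not a perfect cube.
  y = -1: RHS = -28 is not a perfect cube.
  y = 2: RHS = 242 is not a perfect cube.
  y = -2: RHS = -238 is not a perfect cube.
  y = 3: RHS = 812 is not a perfect cube.
  y = -3: RHS = -808 is not a perfect cube.
Continuing the search up to |y| = 35 finds no solutions either.
No (x, y) in the scanned range satisfies the equation.

No integer solutions with |y| ≤ 35.


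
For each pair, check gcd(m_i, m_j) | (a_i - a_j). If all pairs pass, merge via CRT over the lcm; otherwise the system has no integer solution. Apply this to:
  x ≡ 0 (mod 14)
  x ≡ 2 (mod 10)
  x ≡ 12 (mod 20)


Moduli 14, 10, 20 are not pairwise coprime, so CRT works modulo lcm(m_i) when all pairwise compatibility conditions hold.
Pairwise compatibility: gcd(m_i, m_j) must divide a_i - a_j for every pair.
Merge one congruence at a time:
  Start: x ≡ 0 (mod 14).
  Combine with x ≡ 2 (mod 10): gcd(14, 10) = 2; 2 - 0 = 2, which IS divisible by 2, so compatible.
    Write x = 0 + 14·t and substitute into x ≡ 2 (mod 10): 14·t ≡ 2 − 0 = 2 (mod 10).
    Divide the congruence (and modulus) by g = 2: 7·t ≡ 1 (mod 5).
    Reduce coefficients mod 5: 2·t ≡ 1 (mod 5).
    The inverse of 2 mod 5 is 3 (since 2·3 = 6 = 1·5 + 1), so t ≡ 3·1 = 3 ≡ 3 (mod 5).
    Then x = 0 + 14·3 = 42, valid modulo lcm(14, 10) = 70: x ≡ 42 (mod 70).
  Combine with x ≡ 12 (mod 20): gcd(70, 20) = 10; 12 - 42 = -30, which IS divisible by 10, so compatible.
    Write x = 42 + 70·t and substitute into x ≡ 12 (mod 20): 70·t ≡ 12 − 42 = -30 (mod 20).
    Divide the congruence (and modulus) by g = 10: 7·t ≡ -3 (mod 2).
    Reduce coefficients mod 2: 1·t ≡ 1 (mod 2).
    So t ≡ 1 (mod 2).
    Then x = 42 + 70·1 = 112, valid modulo lcm(70, 20) = 140: x ≡ 112 (mod 140).
Verify: 112 mod 14 = 0, 112 mod 10 = 2, 112 mod 20 = 12.

x ≡ 112 (mod 140).


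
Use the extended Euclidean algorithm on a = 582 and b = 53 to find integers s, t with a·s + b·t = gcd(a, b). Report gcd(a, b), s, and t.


Euclidean algorithm on (582, 53) — divide until remainder is 0:
  582 = 10 · 53 + 52
  53 = 1 · 52 + 1
  52 = 52 · 1 + 0
gcd(582, 53) = 1.
Track Bezout coefficients alongside the remainders: start with r₀ = 582 = a·1 + b·0 (s = 1, t = 0) and r₁ = 53 = a·0 + b·1 (s = 0, t = 1); each new remainder r_{k+1} = r_{k-1} − q_k·r_k inherits s_{k+1} = s_{k-1} − q_k·s_k, t_{k+1} = t_{k-1} − q_k·t_k, so r_k = a·s_k + b·t_k at every step:
  q = 10: r = 52, s = 1 − 10·0 = 1, t = 0 − 10·1 = -10  (check: 582·1 + 53·(-10) = 52)
  q = 1: r = 1, s = 0 − 1·1 = -1, t = 1 − 1·(-10) = 11  (check: 582·(-1) + 53·11 = 1)
The row with r = 1 (the gcd) gives the Bezout coefficients s = -1, t = 11.
Result: 582 · (-1) + 53 · (11) = 1.

gcd(582, 53) = 1; s = -1, t = 11 (check: 582·(-1) + 53·11 = 1).


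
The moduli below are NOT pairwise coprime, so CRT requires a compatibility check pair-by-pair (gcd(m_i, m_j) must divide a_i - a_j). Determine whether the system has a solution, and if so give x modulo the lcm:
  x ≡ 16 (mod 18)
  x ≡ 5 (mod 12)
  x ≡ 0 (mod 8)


Moduli 18, 12, 8 are not pairwise coprime, so CRT works modulo lcm(m_i) when all pairwise compatibility conditions hold.
Pairwise compatibility: gcd(m_i, m_j) must divide a_i - a_j for every pair.
Merge one congruence at a time:
  Start: x ≡ 16 (mod 18).
  Combine with x ≡ 5 (mod 12): gcd(18, 12) = 6, and 5 - 16 = -11 is NOT divisible by 6.
    ⇒ system is inconsistent (no integer solution).

No solution (the system is inconsistent).


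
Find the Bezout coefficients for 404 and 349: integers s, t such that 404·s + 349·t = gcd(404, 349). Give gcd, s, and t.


Euclidean algorithm on (404, 349) — divide until remainder is 0:
  404 = 1 · 349 + 55
  349 = 6 · 55 + 19
  55 = 2 · 19 + 17
  19 = 1 · 17 + 2
  17 = 8 · 2 + 1
  2 = 2 · 1 + 0
gcd(404, 349) = 1.
Track Bezout coefficients alongside the remainders: start with r₀ = 404 = a·1 + b·0 (s = 1, t = 0) and r₁ = 349 = a·0 + b·1 (s = 0, t = 1); each new remainder r_{k+1} = r_{k-1} − q_k·r_k inherits s_{k+1} = s_{k-1} − q_k·s_k, t_{k+1} = t_{k-1} − q_k·t_k, so r_k = a·s_k + b·t_k at every step:
  q = 1: r = 55, s = 1 − 1·0 = 1, t = 0 − 1·1 = -1  (check: 404·1 + 349·(-1) = 55)
  q = 6: r = 19, s = 0 − 6·1 = -6, t = 1 − 6·(-1) = 7  (check: 404·(-6) + 349·7 = 19)
  q = 2: r = 17, s = 1 − 2·(-6) = 13, t = -1 − 2·7 = -15  (check: 404·13 + 349·(-15) = 17)
  q = 1: r = 2, s = -6 − 1·13 = -19, t = 7 − 1·(-15) = 22  (check: 404·(-19) + 349·22 = 2)
  q = 8: r = 1, s = 13 − 8·(-19) = 165, t = -15 − 8·22 = -191  (check: 404·165 + 349·(-191) = 1)
The row with r = 1 (the gcd) gives the Bezout coefficients s = 165, t = -191.
Result: 404 · (165) + 349 · (-191) = 1.

gcd(404, 349) = 1; s = 165, t = -191 (check: 404·165 + 349·(-191) = 1).


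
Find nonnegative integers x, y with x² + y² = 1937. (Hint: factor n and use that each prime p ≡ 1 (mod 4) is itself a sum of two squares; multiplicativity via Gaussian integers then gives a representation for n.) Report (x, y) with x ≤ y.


Step 1: Factor n = 1937 = 13 · 149.
Step 2: Check the mod-4 condition on each prime factor: 13 ≡ 1 (mod 4), exponent 1; 149 ≡ 1 (mod 4), exponent 1.
All primes ≡ 3 (mod 4) appear to even exponent (or don't appear), so by the two-squares theorem n IS expressible as a sum of two squares.
Step 3: Build a representation. Here n = 13 · 149 is a product of primes ≡ 1 (mod 4). Each prime p ≡ 1 (mod 4) is itself a sum of two squares; find a² by testing p − a² for a perfect square:
  13: 13 − 1² = 12, 13 − 2² = 9 = 3² ⇒ 13 = 2² + 3².
  149: 149 − 1² = 148, 149 − 2² = 145, 149 − 3² = 140, 149 − 4² = 133, 149 − 5² = 124, 149 − 6² = 113, 149 − 7² = 100 = 10² ⇒ 149 = 7² + 10².
  Combine using the Brahmagupta–Fibonacci identity (a² + b²)(c² + d²) = (ac − bd)² + (ad + bc)² = (ac + bd)² + (ad − bc)²:
  13 · 149 = 1937: from (2² + 3²)(7² + 10²), take (2·7 − 3·10, 2·10 + 3·7) = (14 − 30, 20 + 21) = (-16, 41); dropping signs (only squares matter) gives (16, 41); check 16² + 41² = 256 + 1681 = 1937 ✓.
Step 4: Order so x ≤ y and verify: 16² + 41² = 256 + 1681 = 1937 = n. ✓

n = 1937 = 16² + 41² (one valid representation with x ≤ y).


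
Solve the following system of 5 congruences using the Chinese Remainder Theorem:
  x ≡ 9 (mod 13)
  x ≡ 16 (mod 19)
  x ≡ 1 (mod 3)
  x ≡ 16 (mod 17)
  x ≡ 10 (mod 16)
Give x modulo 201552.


Product of moduli M = 13 · 19 · 3 · 17 · 16 = 201552.
Merge one congruence at a time:
  Start: x ≡ 9 (mod 13).
  Combine with x ≡ 16 (mod 19); new modulus lcm = 247.
    Write x = 9 + 13·t and substitute into x ≡ 16 (mod 19): 13·t ≡ 16 − 9 = 7 (mod 19).
    The inverse of 13 mod 19 is 3 (since 13·3 = 39 = 2·19 + 1), so t ≡ 3·7 = 21 ≡ 2 (mod 19).
    Then x = 9 + 13·2 = 35, valid modulo lcm(13, 19) = 247: x ≡ 35 (mod 247).
  Combine with x ≡ 1 (mod 3); new modulus lcm = 741.
    Write x = 35 + 247·t and substitute into x ≡ 1 (mod 3): 247·t ≡ 1 − 35 = -34 (mod 3).
    Reduce coefficients mod 3: 1·t ≡ 2 (mod 3).
    So t ≡ 2 (mod 3).
    Then x = 35 + 247·2 = 529, valid modulo lcm(247, 3) = 741: x ≡ 529 (mod 741).
  Combine with x ≡ 16 (mod 17); new modulus lcm = 12597.
    Write x = 529 + 741·t and substitute into x ≡ 16 (mod 17): 741·t ≡ 16 − 529 = -513 (mod 17).
    Reduce coefficients mod 17: 10·t ≡ 14 (mod 17).
    The inverse of 10 mod 17 is 12 (since 10·12 = 120 = 7·17 + 1), so t ≡ 12·14 = 168 ≡ 15 (mod 17).
    Then x = 529 + 741·15 = 11644, valid modulo lcm(741, 17) = 12597: x ≡ 11644 (mod 12597).
  Combine with x ≡ 10 (mod 16); new modulus lcm = 201552.
    Write x = 11644 + 12597·t and substitute into x ≡ 10 (mod 16): 12597·t ≡ 10 − 11644 = -11634 (mod 16).
    Reduce coefficients mod 16: 5·t ≡ 14 (mod 16).
    The inverse of 5 mod 16 is 13 (since 5·13 = 65 = 4·16 + 1), so t ≡ 13·14 = 182 ≡ 6 (mod 16).
    Then x = 11644 + 12597·6 = 87226, valid modulo lcm(12597, 16) = 201552: x ≡ 87226 (mod 201552).
Verify against each original: 87226 mod 13 = 9, 87226 mod 19 = 16, 87226 mod 3 = 1, 87226 mod 17 = 16, 87226 mod 16 = 10.

x ≡ 87226 (mod 201552).
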